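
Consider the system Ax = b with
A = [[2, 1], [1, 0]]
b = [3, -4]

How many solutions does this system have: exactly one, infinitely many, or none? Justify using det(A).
Exactly one solution

Compute det(A) = (2)*(0) - (1)*(1) = -1.
Because det(A) ≠ 0, A is invertible and Ax = b has a unique solution for every b (here x = A⁻¹ b).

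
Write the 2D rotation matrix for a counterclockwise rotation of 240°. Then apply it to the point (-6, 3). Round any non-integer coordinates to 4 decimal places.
R = [[-1/2, √3/2], [-√3/2, -1/2]]; R·(-6, 3) = (5.5981, 3.6962)

Rotation matrix formula: R(θ) = [[cos θ, -sin θ], [sin θ, cos θ]]
For θ = 240°:
cos(240°) = -1/2
sin(240°) = -√3/2
R = [[-1/2, √3/2], [-√3/2, -1/2]]
Apply to (-6, 3): [-1/2·-6 + (√3/2)·3, -√3/2·-6 + -1/2·3] = (5.5981, 3.6962)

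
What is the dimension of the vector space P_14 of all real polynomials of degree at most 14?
Dimension = 15

A polynomial of degree at most 14 can be written as a₀ + a₁x + a₂x² + … + a_14x^14, with 15 free coefficients a₀, …, a_14.
The set {1, x, x², …, x^14} is a basis: it spans P_14 (every such polynomial is a linear combination of these) and is linearly independent (a polynomial is zero iff all its coefficients are zero).
Therefore dim(P_14) = 14 + 1 = 15.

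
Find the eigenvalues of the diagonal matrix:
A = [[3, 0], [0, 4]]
λ₁ = 3, λ₂ = 4

The characteristic polynomial of A is det(A - λI) = (3 - λ)(4 - λ) = 0.
The roots are λ = 3 and λ = 4, so the eigenvalues are the diagonal entries.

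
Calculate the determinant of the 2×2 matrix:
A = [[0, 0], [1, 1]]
0

For A = [[a, b], [c, d]], det(A) = a*d - b*c.
det(A) = (0)*(1) - (0)*(1) = 0 - 0 = 0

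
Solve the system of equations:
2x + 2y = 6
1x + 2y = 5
x = 1, y = 2

Use elimination (row reduction):
Equation 1: 2x + 2y = 6.
Equation 2: 1x + 2y = 5.
Multiply Eq1 by 1 and Eq2 by 2: 2x + 2y = 6;  2x + 4y = 10.
Subtract: (2)y = 4, so y = 2.
Back-substitute into Eq1: 2x + 2*(2) = 6, so x = 1.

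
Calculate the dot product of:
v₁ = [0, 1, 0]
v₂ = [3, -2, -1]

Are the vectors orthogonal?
-2, No

The dot product is the sum of products of corresponding components.
v₁·v₂ = (0)*(3) + (1)*(-2) + (0)*(-1) = 0 - 2 + 0 = -2.
Two vectors are orthogonal iff their dot product is 0; here the dot product is -2, so the vectors are not orthogonal.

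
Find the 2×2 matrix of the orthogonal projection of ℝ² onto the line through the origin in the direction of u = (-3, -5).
[[9/34, 15/34], [15/34, 25/34]]

The orthogonal projection onto the line spanned by a nonzero vector u = (a, b) has matrix P = (u uᵀ) / (uᵀ u) = (1/(a² + b²)) · [[a², ab], [ab, b²]].
Here u = (-3, -5), so a² + b² = 9 + 25 = 34.
P = (1/34) · [[9, 15], [15, 25]] = [[9/34, 15/34], [15/34, 25/34]].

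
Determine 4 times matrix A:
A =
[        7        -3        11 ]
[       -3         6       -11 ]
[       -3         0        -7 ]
4A =
[       28       -12        44 ]
[      -12        24       -44 ]
[      -12         0       -28 ]

Scalar multiplication is elementwise: (4A)[i][j] = 4 * A[i][j].
  (4A)[0][0] = 4 * (7) = 28
  (4A)[0][1] = 4 * (-3) = -12
  (4A)[0][2] = 4 * (11) = 44
  (4A)[1][0] = 4 * (-3) = -12
  (4A)[1][1] = 4 * (6) = 24
  (4A)[1][2] = 4 * (-11) = -44
  (4A)[2][0] = 4 * (-3) = -12
  (4A)[2][1] = 4 * (0) = 0
  (4A)[2][2] = 4 * (-7) = -28
4A =
[       28       -12        44 ]
[      -12        24       -44 ]
[      -12         0       -28 ]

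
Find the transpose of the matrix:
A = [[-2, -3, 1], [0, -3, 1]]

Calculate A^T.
[[-2, 0], [-3, -3], [1, 1]]

The transpose sends entry (i,j) to (j,i); rows become columns.
Row 0 of A: [-2, -3, 1] -> column 0 of A^T.
Row 1 of A: [0, -3, 1] -> column 1 of A^T.
A^T = [[-2, 0], [-3, -3], [1, 1]]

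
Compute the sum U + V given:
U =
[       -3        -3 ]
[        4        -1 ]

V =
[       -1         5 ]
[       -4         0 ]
U + V =
[       -4         2 ]
[        0        -1 ]

Matrix addition is elementwise: (U+V)[i][j] = U[i][j] + V[i][j].
  (U+V)[0][0] = (-3) + (-1) = -4
  (U+V)[0][1] = (-3) + (5) = 2
  (U+V)[1][0] = (4) + (-4) = 0
  (U+V)[1][1] = (-1) + (0) = -1
U + V =
[       -4         2 ]
[        0        -1 ]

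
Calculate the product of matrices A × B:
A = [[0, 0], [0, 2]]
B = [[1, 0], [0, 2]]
[[0, 0], [0, 4]]

Matrix multiplication:
C[0][0] = 0×1 + 0×0 = 0
C[0][1] = 0×0 + 0×2 = 0
C[1][0] = 0×1 + 2×0 = 0
C[1][1] = 0×0 + 2×2 = 4
Result: [[0, 0], [0, 4]]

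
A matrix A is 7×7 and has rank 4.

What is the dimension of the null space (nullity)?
3

The rank-nullity theorem for an m×n matrix states:
rank(A) + nullity(A) = n (the number of columns).
Here n = 7 and rank(A) = 4, so nullity(A) = 7 - 4 = 3.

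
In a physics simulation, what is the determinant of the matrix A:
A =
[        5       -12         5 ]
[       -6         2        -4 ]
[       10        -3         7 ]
det(A) = -24

Expand along row 0 (cofactor expansion): det(A) = a*(e*i - f*h) - b*(d*i - f*g) + c*(d*h - e*g), where the 3×3 is [[a, b, c], [d, e, f], [g, h, i]].
Minor M_00 = (2)*(7) - (-4)*(-3) = 14 - 12 = 2.
Minor M_01 = (-6)*(7) - (-4)*(10) = -42 + 40 = -2.
Minor M_02 = (-6)*(-3) - (2)*(10) = 18 - 20 = -2.
det(A) = (5)*(2) - (-12)*(-2) + (5)*(-2) = 10 - 24 - 10 = -24.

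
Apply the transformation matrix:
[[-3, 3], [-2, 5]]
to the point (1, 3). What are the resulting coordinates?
(6, 13)

Matrix multiplication:
[[-3, 3], [-2, 5]] × [1, 3]ᵀ
= [-3×1 + 3×3, -2×1 + 5×3]ᵀ
= [6.0000, 13.0000]ᵀ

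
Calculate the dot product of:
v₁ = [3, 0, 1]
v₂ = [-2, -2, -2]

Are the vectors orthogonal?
-8, No

The dot product is the sum of products of corresponding components.
v₁·v₂ = (3)*(-2) + (0)*(-2) + (1)*(-2) = -6 + 0 - 2 = -8.
Two vectors are orthogonal iff their dot product is 0; here the dot product is -8, so the vectors are not orthogonal.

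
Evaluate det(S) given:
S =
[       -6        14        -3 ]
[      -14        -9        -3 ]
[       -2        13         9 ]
det(S) = 2700

Expand along row 0 (cofactor expansion): det(S) = a*(e*i - f*h) - b*(d*i - f*g) + c*(d*h - e*g), where the 3×3 is [[a, b, c], [d, e, f], [g, h, i]].
Minor M_00 = (-9)*(9) - (-3)*(13) = -81 + 39 = -42.
Minor M_01 = (-14)*(9) - (-3)*(-2) = -126 - 6 = -132.
Minor M_02 = (-14)*(13) - (-9)*(-2) = -182 - 18 = -200.
det(S) = (-6)*(-42) - (14)*(-132) + (-3)*(-200) = 252 + 1848 + 600 = 2700.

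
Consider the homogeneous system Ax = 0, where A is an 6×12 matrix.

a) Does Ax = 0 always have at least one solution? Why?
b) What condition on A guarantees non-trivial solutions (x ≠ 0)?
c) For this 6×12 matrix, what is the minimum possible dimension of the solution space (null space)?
a) Yes, x = 0 is always a solution. b) When A has linearly dependent columns (rank < n). c) Minimum nullity = 6.

a) x = 0 satisfies A·0 = 0, so the zero vector is always a solution.
b) Non-trivial solutions exist iff the columns of A are linearly dependent, equivalently rank(A) < n (the number of columns).
c) By rank-nullity, rank(A) + nullity(A) = n = 12. Since A has only 6 rows, rank(A) ≤ 6, so nullity(A) ≥ 12 - 6 = 6.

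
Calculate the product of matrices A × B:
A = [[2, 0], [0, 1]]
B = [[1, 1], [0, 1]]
[[2, 2], [0, 1]]

Matrix multiplication:
C[0][0] = 2×1 + 0×0 = 2
C[0][1] = 2×1 + 0×1 = 2
C[1][0] = 0×1 + 1×0 = 0
C[1][1] = 0×1 + 1×1 = 1
Result: [[2, 2], [0, 1]]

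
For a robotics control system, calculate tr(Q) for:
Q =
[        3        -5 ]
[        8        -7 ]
tr(Q) = 3 - 7 = -4

The trace of a square matrix is the sum of its diagonal entries.
Diagonal entries of Q: Q[0][0] = 3, Q[1][1] = -7.
tr(Q) = 3 - 7 = -4.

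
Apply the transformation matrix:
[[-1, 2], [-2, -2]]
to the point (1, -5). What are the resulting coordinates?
(-11, 8)

Matrix multiplication:
[[-1, 2], [-2, -2]] × [1, -5]ᵀ
= [-1×1 + 2×-5, -2×1 + -2×-5]ᵀ
= [-11.0000, 8.0000]ᵀ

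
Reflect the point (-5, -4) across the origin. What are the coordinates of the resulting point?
(5, 4)

Reflection across origin: (-5, -4) → (5, 4)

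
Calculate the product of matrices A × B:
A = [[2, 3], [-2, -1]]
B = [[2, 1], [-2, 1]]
[[-2, 5], [-2, -3]]

Matrix multiplication:
C[0][0] = 2×2 + 3×-2 = -2
C[0][1] = 2×1 + 3×1 = 5
C[1][0] = -2×2 + -1×-2 = -2
C[1][1] = -2×1 + -1×1 = -3
Result: [[-2, 5], [-2, -3]]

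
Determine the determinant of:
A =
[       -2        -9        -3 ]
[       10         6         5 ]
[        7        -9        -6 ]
det(A) = -477

Expand along row 0 (cofactor expansion): det(A) = a*(e*i - f*h) - b*(d*i - f*g) + c*(d*h - e*g), where the 3×3 is [[a, b, c], [d, e, f], [g, h, i]].
Minor M_00 = (6)*(-6) - (5)*(-9) = -36 + 45 = 9.
Minor M_01 = (10)*(-6) - (5)*(7) = -60 - 35 = -95.
Minor M_02 = (10)*(-9) - (6)*(7) = -90 - 42 = -132.
det(A) = (-2)*(9) - (-9)*(-95) + (-3)*(-132) = -18 - 855 + 396 = -477.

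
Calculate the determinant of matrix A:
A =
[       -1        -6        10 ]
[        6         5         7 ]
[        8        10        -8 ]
det(A) = -314

Expand along row 0 (cofactor expansion): det(A) = a*(e*i - f*h) - b*(d*i - f*g) + c*(d*h - e*g), where the 3×3 is [[a, b, c], [d, e, f], [g, h, i]].
Minor M_00 = (5)*(-8) - (7)*(10) = -40 - 70 = -110.
Minor M_01 = (6)*(-8) - (7)*(8) = -48 - 56 = -104.
Minor M_02 = (6)*(10) - (5)*(8) = 60 - 40 = 20.
det(A) = (-1)*(-110) - (-6)*(-104) + (10)*(20) = 110 - 624 + 200 = -314.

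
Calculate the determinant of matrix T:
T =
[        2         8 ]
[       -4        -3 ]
det(T) = 26

For a 2×2 matrix [[a, b], [c, d]], det = a*d - b*c.
det(T) = (2)*(-3) - (8)*(-4) = -6 + 32 = 26.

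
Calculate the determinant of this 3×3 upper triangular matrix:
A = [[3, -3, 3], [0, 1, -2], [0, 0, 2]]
6

The determinant of a triangular matrix is the product of its diagonal entries (the off-diagonal entries above the diagonal do not affect it).
det(A) = (3) * (1) * (2) = 6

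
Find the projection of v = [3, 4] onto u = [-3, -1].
[39/10, 13/10]

The projection of v onto u is proj_u(v) = ((v·u) / (u·u)) · u.
v·u = (3)*(-3) + (4)*(-1) = -13.
u·u = (-3)*(-3) + (-1)*(-1) = 10.
coefficient = -13 / 10 = -13/10.
proj_u(v) = -13/10 · [-3, -1] = [39/10, 13/10].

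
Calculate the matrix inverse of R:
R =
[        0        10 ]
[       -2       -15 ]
det(R) = 20
R⁻¹ =
[     -3/4      -1/2 ]
[     1/10         0 ]

For a 2×2 matrix R = [[a, b], [c, d]] with det(R) ≠ 0, R⁻¹ = (1/det(R)) * [[d, -b], [-c, a]].
det(R) = (0)*(-15) - (10)*(-2) = 0 + 20 = 20.
R⁻¹ = (1/20) * [[-15, -10], [2, 0]].
Dividing each entry by 20 and reducing:
R⁻¹ =
[     -3/4      -1/2 ]
[     1/10         0 ]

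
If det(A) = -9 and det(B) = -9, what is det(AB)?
81

Use the multiplicative property of determinants: det(AB) = det(A)*det(B).
det(AB) = (-9)*(-9) = 81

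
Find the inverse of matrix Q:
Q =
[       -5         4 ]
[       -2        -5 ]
det(Q) = 33
Q⁻¹ =
[    -5/33     -4/33 ]
[     2/33     -5/33 ]

For a 2×2 matrix Q = [[a, b], [c, d]] with det(Q) ≠ 0, Q⁻¹ = (1/det(Q)) * [[d, -b], [-c, a]].
det(Q) = (-5)*(-5) - (4)*(-2) = 25 + 8 = 33.
Q⁻¹ = (1/33) * [[-5, -4], [2, -5]].
Dividing each entry by 33 and reducing:
Q⁻¹ =
[    -5/33     -4/33 ]
[     2/33     -5/33 ]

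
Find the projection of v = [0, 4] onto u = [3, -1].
[-6/5, 2/5]

The projection of v onto u is proj_u(v) = ((v·u) / (u·u)) · u.
v·u = (0)*(3) + (4)*(-1) = -4.
u·u = (3)*(3) + (-1)*(-1) = 10.
coefficient = -4 / 10 = -2/5.
proj_u(v) = -2/5 · [3, -1] = [-6/5, 2/5].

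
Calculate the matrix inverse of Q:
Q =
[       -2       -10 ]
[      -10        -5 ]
det(Q) = -90
Q⁻¹ =
[     1/18      -1/9 ]
[     -1/9      1/45 ]

For a 2×2 matrix Q = [[a, b], [c, d]] with det(Q) ≠ 0, Q⁻¹ = (1/det(Q)) * [[d, -b], [-c, a]].
det(Q) = (-2)*(-5) - (-10)*(-10) = 10 - 100 = -90.
Q⁻¹ = (1/-90) * [[-5, 10], [10, -2]].
Dividing each entry by -90 and reducing:
Q⁻¹ =
[     1/18      -1/9 ]
[     -1/9      1/45 ]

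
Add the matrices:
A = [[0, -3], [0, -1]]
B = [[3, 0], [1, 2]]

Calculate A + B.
[[3, -3], [1, 1]]

Add corresponding elements:
(0)+(3)=3
(-3)+(0)=-3
(0)+(1)=1
(-1)+(2)=1
A + B = [[3, -3], [1, 1]]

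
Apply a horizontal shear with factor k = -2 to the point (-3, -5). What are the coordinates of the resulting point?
(7, -5)

Shear matrix for horizontal shear with factor k = -2:
[[1, -2], [0, 1]]
Result: (-3, -5) → (7, -5)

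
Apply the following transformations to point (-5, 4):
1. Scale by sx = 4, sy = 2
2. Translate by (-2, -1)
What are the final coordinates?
(-22, 7)

Step 1: Scale (-5, 4) by (sx, sy) = (4, 2) → (-20, 8)
Step 2: Translate by (-2, -1) → (-22, 7)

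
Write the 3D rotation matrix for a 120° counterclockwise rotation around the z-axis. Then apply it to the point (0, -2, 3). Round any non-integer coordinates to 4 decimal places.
R = [[-1/2, -√3/2, 0], [√3/2, -1/2, 0], [0, 0, 1]]; R·(0, -2, 3) = (1.7321, 1.0000, 3.0000)

Rotation matrix for 120° around z-axis:
cos(120°) = -1/2, sin(120°) = √3/2
R = [[-1/2, -√3/2, 0], [√3/2, -1/2, 0], [0, 0, 1]]
Apply to (0, -2, 3): R·[0, -2, 3]ᵀ = (1.7321, 1.0000, 3.0000)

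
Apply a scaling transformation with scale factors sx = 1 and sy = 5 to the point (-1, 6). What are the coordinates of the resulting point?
(-1, 30)

Scaling matrix:
[[1, 0], [0, 5]]
Result: (-1 × 1, 6 × 5) = (-1, 30)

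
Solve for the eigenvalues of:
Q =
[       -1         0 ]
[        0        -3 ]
λ = -3, -1

Solve det(Q - λI) = 0. For a 2×2 matrix the characteristic equation is λ² - (trace)λ + det = 0.
trace(Q) = a + d = -1 - 3 = -4.
det(Q) = a*d - b*c = (-1)*(-3) - (0)*(0) = 3 - 0 = 3.
Characteristic equation: λ² - (-4)λ + (3) = 0.
Discriminant = (-4)² - 4*(3) = 16 - 12 = 4.
λ = (-4 ± √4) / 2 = (-4 ± 2) / 2 = -3, -1.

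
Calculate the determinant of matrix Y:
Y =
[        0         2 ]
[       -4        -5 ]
det(Y) = 8

For a 2×2 matrix [[a, b], [c, d]], det = a*d - b*c.
det(Y) = (0)*(-5) - (2)*(-4) = 0 + 8 = 8.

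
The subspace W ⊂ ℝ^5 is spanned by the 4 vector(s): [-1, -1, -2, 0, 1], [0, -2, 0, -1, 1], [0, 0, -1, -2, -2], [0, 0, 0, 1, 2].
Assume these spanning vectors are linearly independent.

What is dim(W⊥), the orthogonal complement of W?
dim(W⊥) = 1

For any subspace W of ℝ^n, dim(W) + dim(W⊥) = n (the whole-space dimension).
Here the given 4 vectors are linearly independent, so dim(W) = 4.
Thus dim(W⊥) = n - dim(W) = 5 - 4 = 1.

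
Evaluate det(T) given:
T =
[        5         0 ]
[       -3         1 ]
det(T) = 5

For a 2×2 matrix [[a, b], [c, d]], det = a*d - b*c.
det(T) = (5)*(1) - (0)*(-3) = 5 - 0 = 5.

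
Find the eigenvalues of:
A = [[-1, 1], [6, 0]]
λ = -3, 2

Solve det(A - λI) = 0. For a 2×2 matrix this is λ² - (trace)λ + det = 0.
trace(A) = -1 + 0 = -1.
det(A) = (-1)*(0) - (1)*(6) = 0 - 6 = -6.
Characteristic equation: λ² - (-1)λ + (-6) = 0.
Discriminant: (-1)² - 4*(-6) = 1 + 24 = 25.
Roots: λ = (-1 ± √25) / 2 = -3, 2.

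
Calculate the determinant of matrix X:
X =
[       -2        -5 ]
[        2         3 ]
det(X) = 4

For a 2×2 matrix [[a, b], [c, d]], det = a*d - b*c.
det(X) = (-2)*(3) - (-5)*(2) = -6 + 10 = 4.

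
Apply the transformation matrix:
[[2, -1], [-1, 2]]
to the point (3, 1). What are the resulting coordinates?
(5, -1)

Matrix multiplication:
[[2, -1], [-1, 2]] × [3, 1]ᵀ
= [2×3 + -1×1, -1×3 + 2×1]ᵀ
= [5.0000, -1.0000]ᵀ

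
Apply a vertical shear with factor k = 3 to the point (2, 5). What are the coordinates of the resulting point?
(2, 11)

Shear matrix for vertical shear with factor k = 3:
[[1, 0], [3, 1]]
Result: (2, 5) → (2, 11)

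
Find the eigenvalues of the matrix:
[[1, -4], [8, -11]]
λ = -7 and λ = -3

Characteristic equation: det(A - λI) = 0
λ² - (trace)λ + (det) = 0
λ² - (-10)λ + (21) = 0
λ² + 10λ + 21 = 0
Solving: λ = -7, -3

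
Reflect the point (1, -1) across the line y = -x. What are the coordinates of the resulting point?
(1, -1)

Reflection across line y = -x: (1, -1) → (1, -1)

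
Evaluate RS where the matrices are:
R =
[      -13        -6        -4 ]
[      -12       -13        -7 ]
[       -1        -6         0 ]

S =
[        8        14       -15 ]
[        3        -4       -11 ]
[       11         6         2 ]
RS =
[     -166      -182       253 ]
[     -212      -158       309 ]
[      -26        10        81 ]

Matrix multiplication: (RS)[i][j] = sum over k of R[i][k] * S[k][j].
  (RS)[0][0] = (-13)*(8) + (-6)*(3) + (-4)*(11) = -166
  (RS)[0][1] = (-13)*(14) + (-6)*(-4) + (-4)*(6) = -182
  (RS)[0][2] = (-13)*(-15) + (-6)*(-11) + (-4)*(2) = 253
  (RS)[1][0] = (-12)*(8) + (-13)*(3) + (-7)*(11) = -212
  (RS)[1][1] = (-12)*(14) + (-13)*(-4) + (-7)*(6) = -158
  (RS)[1][2] = (-12)*(-15) + (-13)*(-11) + (-7)*(2) = 309
  (RS)[2][0] = (-1)*(8) + (-6)*(3) + (0)*(11) = -26
  (RS)[2][1] = (-1)*(14) + (-6)*(-4) + (0)*(6) = 10
  (RS)[2][2] = (-1)*(-15) + (-6)*(-11) + (0)*(2) = 81
RS =
[     -166      -182       253 ]
[     -212      -158       309 ]
[      -26        10        81 ]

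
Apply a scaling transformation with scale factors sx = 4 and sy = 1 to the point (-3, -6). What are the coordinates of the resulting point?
(-12, -6)

Scaling matrix:
[[4, 0], [0, 1]]
Result: (-3 × 4, -6 × 1) = (-12, -6)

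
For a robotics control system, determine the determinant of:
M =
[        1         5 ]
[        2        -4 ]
det(M) = -14

For a 2×2 matrix [[a, b], [c, d]], det = a*d - b*c.
det(M) = (1)*(-4) - (5)*(2) = -4 - 10 = -14.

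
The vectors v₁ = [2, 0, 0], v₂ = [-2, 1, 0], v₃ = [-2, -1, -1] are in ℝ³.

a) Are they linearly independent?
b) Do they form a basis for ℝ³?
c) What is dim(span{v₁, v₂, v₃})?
Yes independent, yes basis, dim = 3

Stack v₁, v₂, v₃ as rows of a 3×3 matrix.
[[2, 0, 0]; [-2, 1, 0]; [-2, -1, -1]] is already lower triangular with nonzero diagonal entries (2, 1, -1), so its determinant is the product of the diagonal entries, det = (2)·(1)·(-1) = -2 ≠ 0, and the rows are linearly independent.
Three linearly independent vectors in ℝ³ form a basis for ℝ³, so dim(span{v₁,v₂,v₃}) = 3.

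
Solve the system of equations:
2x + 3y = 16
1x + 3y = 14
x = 2, y = 4

Use elimination (row reduction):
Equation 1: 2x + 3y = 16.
Equation 2: 1x + 3y = 14.
Multiply Eq1 by 1 and Eq2 by 2: 2x + 3y = 16;  2x + 6y = 28.
Subtract: (3)y = 12, so y = 4.
Back-substitute into Eq1: 2x + 3*(4) = 16, so x = 2.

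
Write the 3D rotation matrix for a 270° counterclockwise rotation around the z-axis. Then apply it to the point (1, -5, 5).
R = [[0, 1, 0], [-1, 0, 0], [0, 0, 1]]; R·(1, -5, 5) = (-5, -1, 5)

Rotation matrix for 270° around z-axis:
cos(270°) = 0, sin(270°) = -1
R = [[0, 1, 0], [-1, 0, 0], [0, 0, 1]]
Apply to (1, -5, 5): R·[1, -5, 5]ᵀ = (-5, -1, 5)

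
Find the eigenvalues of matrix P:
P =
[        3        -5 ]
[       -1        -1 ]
λ = -2, 4

Solve det(P - λI) = 0. For a 2×2 matrix the characteristic equation is λ² - (trace)λ + det = 0.
trace(P) = a + d = 3 - 1 = 2.
det(P) = a*d - b*c = (3)*(-1) - (-5)*(-1) = -3 - 5 = -8.
Characteristic equation: λ² - (2)λ + (-8) = 0.
Discriminant = (2)² - 4*(-8) = 4 + 32 = 36.
λ = (2 ± √36) / 2 = (2 ± 6) / 2 = -2, 4.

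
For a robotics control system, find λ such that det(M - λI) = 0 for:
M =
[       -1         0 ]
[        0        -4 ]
λ = -4, -1

Solve det(M - λI) = 0. For a 2×2 matrix the characteristic equation is λ² - (trace)λ + det = 0.
trace(M) = a + d = -1 - 4 = -5.
det(M) = a*d - b*c = (-1)*(-4) - (0)*(0) = 4 - 0 = 4.
Characteristic equation: λ² - (-5)λ + (4) = 0.
Discriminant = (-5)² - 4*(4) = 25 - 16 = 9.
λ = (-5 ± √9) / 2 = (-5 ± 3) / 2 = -4, -1.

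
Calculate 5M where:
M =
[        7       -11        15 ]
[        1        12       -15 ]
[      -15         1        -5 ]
5M =
[       35       -55        75 ]
[        5        60       -75 ]
[      -75         5       -25 ]

Scalar multiplication is elementwise: (5M)[i][j] = 5 * M[i][j].
  (5M)[0][0] = 5 * (7) = 35
  (5M)[0][1] = 5 * (-11) = -55
  (5M)[0][2] = 5 * (15) = 75
  (5M)[1][0] = 5 * (1) = 5
  (5M)[1][1] = 5 * (12) = 60
  (5M)[1][2] = 5 * (-15) = -75
  (5M)[2][0] = 5 * (-15) = -75
  (5M)[2][1] = 5 * (1) = 5
  (5M)[2][2] = 5 * (-5) = -25
5M =
[       35       -55        75 ]
[        5        60       -75 ]
[      -75         5       -25 ]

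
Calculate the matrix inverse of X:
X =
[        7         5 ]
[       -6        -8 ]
det(X) = -26
X⁻¹ =
[     4/13      5/26 ]
[    -3/13     -7/26 ]

For a 2×2 matrix X = [[a, b], [c, d]] with det(X) ≠ 0, X⁻¹ = (1/det(X)) * [[d, -b], [-c, a]].
det(X) = (7)*(-8) - (5)*(-6) = -56 + 30 = -26.
X⁻¹ = (1/-26) * [[-8, -5], [6, 7]].
Dividing each entry by -26 and reducing:
X⁻¹ =
[     4/13      5/26 ]
[    -3/13     -7/26 ]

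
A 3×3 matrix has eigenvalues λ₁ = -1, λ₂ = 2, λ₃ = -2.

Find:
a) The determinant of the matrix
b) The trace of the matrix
det = 4, trace = -1

Two standard eigenvalue identities:
- det(A) equals the product of the eigenvalues (counted with multiplicity).
- trace(A) equals the sum of the eigenvalues.
det(A) = (-1)*(2)*(-2) = 4.
trace(A) = -1 + 2 - 2 = -1.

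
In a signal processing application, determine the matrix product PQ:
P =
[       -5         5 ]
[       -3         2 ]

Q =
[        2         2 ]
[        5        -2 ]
PQ =
[       15       -20 ]
[        4       -10 ]

Matrix multiplication: (PQ)[i][j] = sum over k of P[i][k] * Q[k][j].
  (PQ)[0][0] = (-5)*(2) + (5)*(5) = 15
  (PQ)[0][1] = (-5)*(2) + (5)*(-2) = -20
  (PQ)[1][0] = (-3)*(2) + (2)*(5) = 4
  (PQ)[1][1] = (-3)*(2) + (2)*(-2) = -10
PQ =
[       15       -20 ]
[        4       -10 ]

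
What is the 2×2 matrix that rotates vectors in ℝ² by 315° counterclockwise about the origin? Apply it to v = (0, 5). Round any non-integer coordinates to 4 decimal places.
R = [[√2/2, √2/2], [-√2/2, √2/2]]; R·v = (3.5355, 3.5355)

A counterclockwise rotation by angle θ in ℝ² has matrix R(θ) = [[cos θ, -sin θ], [sin θ, cos θ]].
For θ = 315°: cos θ = √2/2, sin θ = -√2/2.
R(315°) = [[√2/2, √2/2], [-√2/2, √2/2]].
R·v = [√2/2·0 + (√2/2)·5, -√2/2·0 + √2/2·5] = (3.5355, 3.5355).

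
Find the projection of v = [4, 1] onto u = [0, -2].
[0, 1]

The projection of v onto u is proj_u(v) = ((v·u) / (u·u)) · u.
v·u = (4)*(0) + (1)*(-2) = -2.
u·u = (0)*(0) + (-2)*(-2) = 4.
coefficient = -2 / 4 = -1/2.
proj_u(v) = -1/2 · [0, -2] = [0, 1].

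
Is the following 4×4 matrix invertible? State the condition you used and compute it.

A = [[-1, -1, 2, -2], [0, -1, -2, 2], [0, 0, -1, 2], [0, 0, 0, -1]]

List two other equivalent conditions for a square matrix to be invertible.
Yes, invertible; det(A) = 1 ≠ 0. Equivalent conditions: rank(A) = 4; Ax = 0 has only the trivial solution; 0 is not an eigenvalue; the columns of A are linearly independent.

To check invertibility, compute det(A).
The given matrix is triangular, so det(A) equals the product of its diagonal entries = 1 ≠ 0.
Since det(A) ≠ 0, A is invertible.
Equivalent conditions for a square matrix A to be invertible:
- rank(A) = 4 (full rank).
- The homogeneous system Ax = 0 has only the trivial solution x = 0.
- 0 is not an eigenvalue of A.
- The columns (equivalently rows) of A are linearly independent.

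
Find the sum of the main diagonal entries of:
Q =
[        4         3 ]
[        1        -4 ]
tr(Q) = 4 - 4 = 0

The trace of a square matrix is the sum of its diagonal entries.
Diagonal entries of Q: Q[0][0] = 4, Q[1][1] = -4.
tr(Q) = 4 - 4 = 0.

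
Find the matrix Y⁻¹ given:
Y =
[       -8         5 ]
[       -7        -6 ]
det(Y) = 83
Y⁻¹ =
[    -6/83     -5/83 ]
[     7/83     -8/83 ]

For a 2×2 matrix Y = [[a, b], [c, d]] with det(Y) ≠ 0, Y⁻¹ = (1/det(Y)) * [[d, -b], [-c, a]].
det(Y) = (-8)*(-6) - (5)*(-7) = 48 + 35 = 83.
Y⁻¹ = (1/83) * [[-6, -5], [7, -8]].
Dividing each entry by 83 and reducing:
Y⁻¹ =
[    -6/83     -5/83 ]
[     7/83     -8/83 ]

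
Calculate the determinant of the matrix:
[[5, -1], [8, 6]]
38

For a 2×2 matrix [[a, b], [c, d]], det = ad - bc
det = (5)(6) - (-1)(8) = 30 - -8 = 38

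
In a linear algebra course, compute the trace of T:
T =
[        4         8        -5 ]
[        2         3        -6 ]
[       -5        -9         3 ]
tr(T) = 4 + 3 + 3 = 10

The trace of a square matrix is the sum of its diagonal entries.
Diagonal entries of T: T[0][0] = 4, T[1][1] = 3, T[2][2] = 3.
tr(T) = 4 + 3 + 3 = 10.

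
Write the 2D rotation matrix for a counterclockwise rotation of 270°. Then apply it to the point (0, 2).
R = [[0, 1], [-1, 0]]; R·(0, 2) = (2, 0)

Rotation matrix formula: R(θ) = [[cos θ, -sin θ], [sin θ, cos θ]]
For θ = 270°:
cos(270°) = 0
sin(270°) = -1
R = [[0, 1], [-1, 0]]
Apply to (0, 2): [0·0 + (1)·2, -1·0 + 0·2] = (2, 0)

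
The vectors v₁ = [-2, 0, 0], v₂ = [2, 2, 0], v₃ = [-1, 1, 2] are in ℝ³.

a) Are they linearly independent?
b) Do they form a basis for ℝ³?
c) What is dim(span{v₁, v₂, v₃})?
Yes independent, yes basis, dim = 3

Stack v₁, v₂, v₃ as rows of a 3×3 matrix.
[[-2, 0, 0]; [2, 2, 0]; [-1, 1, 2]] is already lower triangular with nonzero diagonal entries (-2, 2, 2), so its determinant is the product of the diagonal entries, det = (-2)·(2)·(2) = -8 ≠ 0, and the rows are linearly independent.
Three linearly independent vectors in ℝ³ form a basis for ℝ³, so dim(span{v₁,v₂,v₃}) = 3.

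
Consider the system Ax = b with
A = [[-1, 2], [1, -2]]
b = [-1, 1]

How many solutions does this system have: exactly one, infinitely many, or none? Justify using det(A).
Infinitely many solutions

det(A) = (-1)*(-2) - (2)*(1) = 0, so A is singular (column 2 is -2 times column 1).
b = [-1, 1] = 1 * column 1 of A, so b lies in the column space of A.
A singular matrix whose right-hand side is in its column space gives a 1-parameter family of solutions — infinitely many.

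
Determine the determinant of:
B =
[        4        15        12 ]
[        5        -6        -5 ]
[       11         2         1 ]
det(B) = 28

Expand along row 0 (cofactor expansion): det(B) = a*(e*i - f*h) - b*(d*i - f*g) + c*(d*h - e*g), where the 3×3 is [[a, b, c], [d, e, f], [g, h, i]].
Minor M_00 = (-6)*(1) - (-5)*(2) = -6 + 10 = 4.
Minor M_01 = (5)*(1) - (-5)*(11) = 5 + 55 = 60.
Minor M_02 = (5)*(2) - (-6)*(11) = 10 + 66 = 76.
det(B) = (4)*(4) - (15)*(60) + (12)*(76) = 16 - 900 + 912 = 28.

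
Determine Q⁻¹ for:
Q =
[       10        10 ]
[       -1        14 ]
det(Q) = 150
Q⁻¹ =
[     7/75     -1/15 ]
[    1/150      1/15 ]

For a 2×2 matrix Q = [[a, b], [c, d]] with det(Q) ≠ 0, Q⁻¹ = (1/det(Q)) * [[d, -b], [-c, a]].
det(Q) = (10)*(14) - (10)*(-1) = 140 + 10 = 150.
Q⁻¹ = (1/150) * [[14, -10], [1, 10]].
Dividing each entry by 150 and reducing:
Q⁻¹ =
[     7/75     -1/15 ]
[    1/150      1/15 ]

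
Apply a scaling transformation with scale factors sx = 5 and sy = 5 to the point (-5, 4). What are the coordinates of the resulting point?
(-25, 20)

Scaling matrix:
[[5, 0], [0, 5]]
Result: (-5 × 5, 4 × 5) = (-25, 20)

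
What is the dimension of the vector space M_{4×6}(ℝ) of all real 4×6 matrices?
Dimension = 24

A real 4×6 matrix is determined by its 4·6 = 24 independent entries.
A standard basis is {E_ij : 1 ≤ i ≤ 4, 1 ≤ j ≤ 6}, where E_ij has a 1 in position (i, j) and 0 elsewhere — there are 24 such matrices, and they are linearly independent and span M_{4×6}(ℝ).
Therefore dim(M_{4×6}(ℝ)) = 24.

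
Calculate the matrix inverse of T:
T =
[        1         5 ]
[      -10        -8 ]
det(T) = 42
T⁻¹ =
[    -4/21     -5/42 ]
[     5/21      1/42 ]

For a 2×2 matrix T = [[a, b], [c, d]] with det(T) ≠ 0, T⁻¹ = (1/det(T)) * [[d, -b], [-c, a]].
det(T) = (1)*(-8) - (5)*(-10) = -8 + 50 = 42.
T⁻¹ = (1/42) * [[-8, -5], [10, 1]].
Dividing each entry by 42 and reducing:
T⁻¹ =
[    -4/21     -5/42 ]
[     5/21      1/42 ]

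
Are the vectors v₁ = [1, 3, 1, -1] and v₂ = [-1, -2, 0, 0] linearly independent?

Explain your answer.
Yes, linearly independent

Two vectors are linearly dependent iff one is a scalar multiple of the other.
No single scalar k satisfies v₂ = k·v₁ (the ratios of corresponding entries disagree), so v₁ and v₂ are linearly independent.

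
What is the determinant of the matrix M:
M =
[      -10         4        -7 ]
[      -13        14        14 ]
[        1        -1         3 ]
det(M) = -341

Expand along row 0 (cofactor expansion): det(M) = a*(e*i - f*h) - b*(d*i - f*g) + c*(d*h - e*g), where the 3×3 is [[a, b, c], [d, e, f], [g, h, i]].
Minor M_00 = (14)*(3) - (14)*(-1) = 42 + 14 = 56.
Minor M_01 = (-13)*(3) - (14)*(1) = -39 - 14 = -53.
Minor M_02 = (-13)*(-1) - (14)*(1) = 13 - 14 = -1.
det(M) = (-10)*(56) - (4)*(-53) + (-7)*(-1) = -560 + 212 + 7 = -341.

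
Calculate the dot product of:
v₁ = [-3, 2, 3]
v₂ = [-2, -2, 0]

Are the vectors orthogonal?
2, No

The dot product is the sum of products of corresponding components.
v₁·v₂ = (-3)*(-2) + (2)*(-2) + (3)*(0) = 6 - 4 + 0 = 2.
Two vectors are orthogonal iff their dot product is 0; here the dot product is 2, so the vectors are not orthogonal.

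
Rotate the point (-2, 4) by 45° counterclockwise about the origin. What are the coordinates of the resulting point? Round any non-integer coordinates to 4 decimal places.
(-4.2426, 1.4142)

Rotation matrix R(θ) = [[cos θ, -sin θ], [sin θ, cos θ]]; for θ = 45°:
R = [[√2/2, -√2/2], [√2/2, √2/2]]
Result: R × [-2, 4]ᵀ = [√2/2·-2 + (-√2/2)·4, √2/2·-2 + (√2/2)·4]ᵀ = (-4.2426, 1.4142)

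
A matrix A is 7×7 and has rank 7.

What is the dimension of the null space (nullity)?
0

The rank-nullity theorem for an m×n matrix states:
rank(A) + nullity(A) = n (the number of columns).
Here n = 7 and rank(A) = 7, so nullity(A) = 7 - 7 = 0.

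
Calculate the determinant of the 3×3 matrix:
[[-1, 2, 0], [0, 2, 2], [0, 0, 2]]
-4

Expansion along first row:
det = -1·det([[2,2],[0,2]]) - 2·det([[0,2],[0,2]]) + 0·det([[0,2],[0,0]])
    = -1·(2·2 - 2·0) - 2·(0·2 - 2·0) + 0·(0·0 - 2·0)
    = -1·4 - 2·0 + 0·0
    = -4 + 0 + 0 = -4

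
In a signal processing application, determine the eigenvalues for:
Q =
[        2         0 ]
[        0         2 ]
λ = 2, 2

Solve det(Q - λI) = 0. For a 2×2 matrix the characteristic equation is λ² - (trace)λ + det = 0.
trace(Q) = a + d = 2 + 2 = 4.
det(Q) = a*d - b*c = (2)*(2) - (0)*(0) = 4 - 0 = 4.
Characteristic equation: λ² - (4)λ + (4) = 0.
Discriminant = (4)² - 4*(4) = 16 - 16 = 0.
λ = (4 ± √0) / 2 = (4 ± 0) / 2 = 2, 2.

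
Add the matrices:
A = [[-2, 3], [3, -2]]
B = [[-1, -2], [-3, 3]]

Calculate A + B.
[[-3, 1], [0, 1]]

Add corresponding elements:
(-2)+(-1)=-3
(3)+(-2)=1
(3)+(-3)=0
(-2)+(3)=1
A + B = [[-3, 1], [0, 1]]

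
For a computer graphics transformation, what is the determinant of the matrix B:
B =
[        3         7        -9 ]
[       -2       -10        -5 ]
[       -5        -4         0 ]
det(B) = 493

Expand along row 0 (cofactor expansion): det(B) = a*(e*i - f*h) - b*(d*i - f*g) + c*(d*h - e*g), where the 3×3 is [[a, b, c], [d, e, f], [g, h, i]].
Minor M_00 = (-10)*(0) - (-5)*(-4) = 0 - 20 = -20.
Minor M_01 = (-2)*(0) - (-5)*(-5) = 0 - 25 = -25.
Minor M_02 = (-2)*(-4) - (-10)*(-5) = 8 - 50 = -42.
det(B) = (3)*(-20) - (7)*(-25) + (-9)*(-42) = -60 + 175 + 378 = 493.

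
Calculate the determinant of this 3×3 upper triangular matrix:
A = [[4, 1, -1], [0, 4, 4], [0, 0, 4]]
64

The determinant of a triangular matrix is the product of its diagonal entries (the off-diagonal entries above the diagonal do not affect it).
det(A) = (4) * (4) * (4) = 64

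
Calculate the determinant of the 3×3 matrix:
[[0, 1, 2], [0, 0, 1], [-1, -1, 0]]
-1

Expansion along first row:
det = 0·det([[0,1],[-1,0]]) - 1·det([[0,1],[-1,0]]) + 2·det([[0,0],[-1,-1]])
    = 0·(0·0 - 1·-1) - 1·(0·0 - 1·-1) + 2·(0·-1 - 0·-1)
    = 0·1 - 1·1 + 2·0
    = 0 + -1 + 0 = -1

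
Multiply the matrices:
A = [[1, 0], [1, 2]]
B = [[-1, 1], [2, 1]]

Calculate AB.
[[-1, 1], [3, 3]]

Each entry (i,j) of AB = sum over k of A[i][k]*B[k][j].
(AB)[0][0] = (1)*(-1) + (0)*(2) = -1
(AB)[0][1] = (1)*(1) + (0)*(1) = 1
(AB)[1][0] = (1)*(-1) + (2)*(2) = 3
(AB)[1][1] = (1)*(1) + (2)*(1) = 3
AB = [[-1, 1], [3, 3]]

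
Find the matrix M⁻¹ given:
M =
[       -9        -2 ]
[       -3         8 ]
det(M) = -78
M⁻¹ =
[    -4/39     -1/39 ]
[    -1/26      3/26 ]

For a 2×2 matrix M = [[a, b], [c, d]] with det(M) ≠ 0, M⁻¹ = (1/det(M)) * [[d, -b], [-c, a]].
det(M) = (-9)*(8) - (-2)*(-3) = -72 - 6 = -78.
M⁻¹ = (1/-78) * [[8, 2], [3, -9]].
Dividing each entry by -78 and reducing:
M⁻¹ =
[    -4/39     -1/39 ]
[    -1/26      3/26 ]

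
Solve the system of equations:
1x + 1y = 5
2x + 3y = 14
x = 1, y = 4

Use elimination (row reduction):
Equation 1: 1x + 1y = 5.
Equation 2: 2x + 3y = 14.
Multiply Eq1 by 2 and Eq2 by 1: 2x + 2y = 10;  2x + 3y = 14.
Subtract: (1)y = 4, so y = 4.
Back-substitute into Eq1: 1x + 1*(4) = 5, so x = 1.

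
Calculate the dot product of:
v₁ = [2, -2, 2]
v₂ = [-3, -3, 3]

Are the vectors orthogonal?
6, No

The dot product is the sum of products of corresponding components.
v₁·v₂ = (2)*(-3) + (-2)*(-3) + (2)*(3) = -6 + 6 + 6 = 6.
Two vectors are orthogonal iff their dot product is 0; here the dot product is 6, so the vectors are not orthogonal.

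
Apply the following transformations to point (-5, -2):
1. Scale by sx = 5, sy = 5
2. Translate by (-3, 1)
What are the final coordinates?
(-28, -9)

Step 1: Scale (-5, -2) by (sx, sy) = (5, 5) → (-25, -10)
Step 2: Translate by (-3, 1) → (-28, -9)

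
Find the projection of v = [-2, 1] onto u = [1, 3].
[1/10, 3/10]

The projection of v onto u is proj_u(v) = ((v·u) / (u·u)) · u.
v·u = (-2)*(1) + (1)*(3) = 1.
u·u = (1)*(1) + (3)*(3) = 10.
coefficient = 1 / 10 = 1/10.
proj_u(v) = 1/10 · [1, 3] = [1/10, 3/10].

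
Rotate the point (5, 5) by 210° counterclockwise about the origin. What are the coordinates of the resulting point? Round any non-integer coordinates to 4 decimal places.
(-1.8301, -6.8301)

Rotation matrix R(θ) = [[cos θ, -sin θ], [sin θ, cos θ]]; for θ = 210°:
R = [[-√3/2, 1/2], [-1/2, -√3/2]]
Result: R × [5, 5]ᵀ = [-√3/2·5 + (1/2)·5, -1/2·5 + (-√3/2)·5]ᵀ = (-1.8301, -6.8301)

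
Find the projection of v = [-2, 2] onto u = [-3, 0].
[-2, 0]

The projection of v onto u is proj_u(v) = ((v·u) / (u·u)) · u.
v·u = (-2)*(-3) + (2)*(0) = 6.
u·u = (-3)*(-3) + (0)*(0) = 9.
coefficient = 6 / 9 = 2/3.
proj_u(v) = 2/3 · [-3, 0] = [-2, 0].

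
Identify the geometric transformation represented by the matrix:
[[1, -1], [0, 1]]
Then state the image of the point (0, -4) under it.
horizontal shear with factor -1; image of (0, -4) is (4, -4)

The matrix [[1, k], [0, 1]] sends (x, y) to (x + -1y, y), leaving the y-coordinate fixed: a horizontal shear.
The matrix [[1, -1], [0, 1]] represents: horizontal shear with factor -1.
Applying it to (0, -4): [1·0 + -1·-4, 0·0 + 1·-4] = (4, -4).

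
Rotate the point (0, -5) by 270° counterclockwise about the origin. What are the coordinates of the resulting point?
(-5, 0)

Rotation matrix R(θ) = [[cos θ, -sin θ], [sin θ, cos θ]]; for θ = 270°:
R = [[0, 1], [-1, 0]]
Result: R × [0, -5]ᵀ = [0·0 + (1)·-5, -1·0 + (0)·-5]ᵀ = (-5, 0)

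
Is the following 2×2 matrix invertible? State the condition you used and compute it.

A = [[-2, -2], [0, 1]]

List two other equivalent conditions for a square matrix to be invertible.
Yes, invertible; det(A) = -2 ≠ 0. Equivalent conditions: rank(A) = 2; Ax = 0 has only the trivial solution; 0 is not an eigenvalue; the columns of A are linearly independent.

To check invertibility, compute det(A).
The given matrix is triangular, so det(A) equals the product of its diagonal entries = -2 ≠ 0.
Since det(A) ≠ 0, A is invertible.
Equivalent conditions for a square matrix A to be invertible:
- rank(A) = 2 (full rank).
- The homogeneous system Ax = 0 has only the trivial solution x = 0.
- 0 is not an eigenvalue of A.
- The columns (equivalently rows) of A are linearly independent.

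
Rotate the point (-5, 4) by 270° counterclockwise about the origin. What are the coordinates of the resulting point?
(4, 5)

Rotation matrix R(θ) = [[cos θ, -sin θ], [sin θ, cos θ]]; for θ = 270°:
R = [[0, 1], [-1, 0]]
Result: R × [-5, 4]ᵀ = [0·-5 + (1)·4, -1·-5 + (0)·4]ᵀ = (4, 5)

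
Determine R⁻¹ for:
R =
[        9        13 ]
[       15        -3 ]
det(R) = -222
R⁻¹ =
[     1/74    13/222 ]
[     5/74     -3/74 ]

For a 2×2 matrix R = [[a, b], [c, d]] with det(R) ≠ 0, R⁻¹ = (1/det(R)) * [[d, -b], [-c, a]].
det(R) = (9)*(-3) - (13)*(15) = -27 - 195 = -222.
R⁻¹ = (1/-222) * [[-3, -13], [-15, 9]].
Dividing each entry by -222 and reducing:
R⁻¹ =
[     1/74    13/222 ]
[     5/74     -3/74 ]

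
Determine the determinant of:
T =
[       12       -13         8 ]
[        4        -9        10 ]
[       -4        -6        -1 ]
det(T) = 816

Expand along row 0 (cofactor expansion): det(T) = a*(e*i - f*h) - b*(d*i - f*g) + c*(d*h - e*g), where the 3×3 is [[a, b, c], [d, e, f], [g, h, i]].
Minor M_00 = (-9)*(-1) - (10)*(-6) = 9 + 60 = 69.
Minor M_01 = (4)*(-1) - (10)*(-4) = -4 + 40 = 36.
Minor M_02 = (4)*(-6) - (-9)*(-4) = -24 - 36 = -60.
det(T) = (12)*(69) - (-13)*(36) + (8)*(-60) = 828 + 468 - 480 = 816.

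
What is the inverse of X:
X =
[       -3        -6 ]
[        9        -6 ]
det(X) = 72
X⁻¹ =
[    -1/12      1/12 ]
[     -1/8     -1/24 ]

For a 2×2 matrix X = [[a, b], [c, d]] with det(X) ≠ 0, X⁻¹ = (1/det(X)) * [[d, -b], [-c, a]].
det(X) = (-3)*(-6) - (-6)*(9) = 18 + 54 = 72.
X⁻¹ = (1/72) * [[-6, 6], [-9, -3]].
Dividing each entry by 72 and reducing:
X⁻¹ =
[    -1/12      1/12 ]
[     -1/8     -1/24 ]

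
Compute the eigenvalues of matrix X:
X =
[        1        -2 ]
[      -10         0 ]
λ = -4, 5

Solve det(X - λI) = 0. For a 2×2 matrix the characteristic equation is λ² - (trace)λ + det = 0.
trace(X) = a + d = 1 + 0 = 1.
det(X) = a*d - b*c = (1)*(0) - (-2)*(-10) = 0 - 20 = -20.
Characteristic equation: λ² - (1)λ + (-20) = 0.
Discriminant = (1)² - 4*(-20) = 1 + 80 = 81.
λ = (1 ± √81) / 2 = (1 ± 9) / 2 = -4, 5.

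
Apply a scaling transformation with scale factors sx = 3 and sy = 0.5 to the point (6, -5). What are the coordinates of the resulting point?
(18, -2.5)

Scaling matrix:
[[3, 0], [0, 0.50]]
Result: (6 × 3, -5 × 0.5) = (18, -2.5)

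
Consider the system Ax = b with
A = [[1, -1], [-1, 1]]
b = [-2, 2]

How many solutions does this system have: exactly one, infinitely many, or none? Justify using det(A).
Infinitely many solutions

det(A) = (1)*(1) - (-1)*(-1) = 0, so A is singular (column 2 is -1 times column 1).
b = [-2, 2] = -2 * column 1 of A, so b lies in the column space of A.
A singular matrix whose right-hand side is in its column space gives a 1-parameter family of solutions — infinitely many.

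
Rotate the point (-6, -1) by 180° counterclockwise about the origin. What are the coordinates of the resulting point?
(6, 1)

Rotation matrix R(θ) = [[cos θ, -sin θ], [sin θ, cos θ]]; for θ = 180°:
R = [[-1, 0], [0, -1]]
Result: R × [-6, -1]ᵀ = [-1·-6 + (0)·-1, 0·-6 + (-1)·-1]ᵀ = (6, 1)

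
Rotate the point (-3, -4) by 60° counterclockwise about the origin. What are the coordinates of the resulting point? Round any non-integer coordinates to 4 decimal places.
(1.9641, -4.5981)

Rotation matrix R(θ) = [[cos θ, -sin θ], [sin θ, cos θ]]; for θ = 60°:
R = [[1/2, -√3/2], [√3/2, 1/2]]
Result: R × [-3, -4]ᵀ = [1/2·-3 + (-√3/2)·-4, √3/2·-3 + (1/2)·-4]ᵀ = (1.9641, -4.5981)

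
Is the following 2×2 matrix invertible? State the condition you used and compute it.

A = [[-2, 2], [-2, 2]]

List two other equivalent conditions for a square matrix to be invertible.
No, not invertible; det(A) = 0 (two rows are equal, so the rows are linearly dependent). Equivalent conditions (failing for this A): rank(A) < 2; Ax = 0 has non-trivial solutions; 0 is an eigenvalue; the columns are linearly dependent.

To check invertibility, compute det(A).
In this matrix, row 0 and the last row are identical, so one row is a scalar multiple of another and the rows are linearly dependent.
A matrix with linearly dependent rows has det = 0 and is not invertible.
Equivalent failed conditions:
- rank(A) < 2.
- Ax = 0 has non-trivial solutions.
- 0 is an eigenvalue.
- The columns are linearly dependent.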